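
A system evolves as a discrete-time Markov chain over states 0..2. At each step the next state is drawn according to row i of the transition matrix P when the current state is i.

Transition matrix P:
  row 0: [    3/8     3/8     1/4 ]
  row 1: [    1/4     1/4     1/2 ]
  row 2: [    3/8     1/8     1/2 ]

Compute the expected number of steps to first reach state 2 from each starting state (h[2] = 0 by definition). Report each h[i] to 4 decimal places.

h = [3.0000, 2.3333, 0.0000]

First-step conditioning: h[2] = 0; for i ≠ 2, h[i] = 1 + Σ_k P[i][k]·h[k].
  h[0] = 1 + 3/8·h[0] + 3/8·h[1]
  h[1] = 1 + 1/4·h[0] + 1/4·h[1]
Solving the 2×2 linear system over states ≠ 2 gives exactly h = [3, 7/3, 0] (h[2] = 0 is the target).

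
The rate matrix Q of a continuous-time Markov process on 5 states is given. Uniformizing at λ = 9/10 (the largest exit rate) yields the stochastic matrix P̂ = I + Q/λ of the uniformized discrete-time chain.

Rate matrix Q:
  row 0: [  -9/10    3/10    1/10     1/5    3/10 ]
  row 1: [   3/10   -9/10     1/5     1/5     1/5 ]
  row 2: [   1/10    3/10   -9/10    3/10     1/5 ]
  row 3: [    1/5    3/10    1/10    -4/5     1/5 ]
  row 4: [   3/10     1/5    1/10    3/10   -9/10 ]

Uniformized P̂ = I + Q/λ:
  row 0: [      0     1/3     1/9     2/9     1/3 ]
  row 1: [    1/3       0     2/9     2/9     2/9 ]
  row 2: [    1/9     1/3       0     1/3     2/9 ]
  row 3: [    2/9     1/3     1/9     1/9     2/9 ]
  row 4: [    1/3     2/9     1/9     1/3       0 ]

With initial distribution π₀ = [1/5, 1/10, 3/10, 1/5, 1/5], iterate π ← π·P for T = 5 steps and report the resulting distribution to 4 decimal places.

π = [0.2090, 0.2341, 0.1230, 0.2324, 0.2015]

t=0: π = [0.2000, 0.1000, 0.3000, 0.2000, 0.2000]
t=1: π = [0.1778, 0.2778, 0.0889, 0.2556, 0.2000]
t=2: π = [0.2259, 0.2185, 0.1321, 0.2259, 0.1975]
t=3: π = [0.2036, 0.2385, 0.1207, 0.2337, 0.2034]
t=4: π = [0.2127, 0.2312, 0.1242, 0.2323, 0.1996]
t=5: π = [0.2090, 0.2341, 0.1230, 0.2324, 0.2015]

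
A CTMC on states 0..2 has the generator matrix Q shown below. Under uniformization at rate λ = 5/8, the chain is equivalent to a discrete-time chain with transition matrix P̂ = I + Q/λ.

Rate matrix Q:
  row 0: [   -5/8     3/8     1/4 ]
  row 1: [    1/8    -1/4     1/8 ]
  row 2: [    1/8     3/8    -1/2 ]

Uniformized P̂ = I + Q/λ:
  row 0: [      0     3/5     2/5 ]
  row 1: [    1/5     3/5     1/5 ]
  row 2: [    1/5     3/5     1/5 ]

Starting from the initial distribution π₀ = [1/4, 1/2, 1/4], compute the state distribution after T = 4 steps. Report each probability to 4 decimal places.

t=0: π = [0.2500, 0.5000, 0.2500]
t=1: π = [0.1500, 0.6000, 0.2500]
t=2: π = [0.1700, 0.6000, 0.2300]
t=3: π = [0.1660, 0.6000, 0.2340]
t=4: π = [0.1668, 0.6000, 0.2332]

π = [0.1668, 0.6000, 0.2332]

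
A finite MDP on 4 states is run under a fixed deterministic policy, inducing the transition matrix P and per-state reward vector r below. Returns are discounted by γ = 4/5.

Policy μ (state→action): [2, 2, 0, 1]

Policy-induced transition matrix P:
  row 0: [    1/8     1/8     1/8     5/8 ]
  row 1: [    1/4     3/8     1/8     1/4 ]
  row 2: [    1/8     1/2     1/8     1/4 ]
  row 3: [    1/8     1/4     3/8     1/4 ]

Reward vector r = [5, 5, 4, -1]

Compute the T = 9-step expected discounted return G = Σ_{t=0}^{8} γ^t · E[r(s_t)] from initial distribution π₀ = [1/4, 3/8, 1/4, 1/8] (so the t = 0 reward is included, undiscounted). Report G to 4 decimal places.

t=0: π = [0.2500, 0.3750, 0.2500, 0.1250], E[r] = 4.0000, γ^t·E[r] = 4.000000, running G = 4.000000
t=1: π = [0.1719, 0.3281, 0.1563, 0.3438], E[r] = 2.7813, γ^t·E[r] = 2.225000, running G = 6.225000
t=2: π = [0.1660, 0.3086, 0.2109, 0.3145], E[r] = 2.9023, γ^t·E[r] = 1.857500, running G = 8.082500
t=3: π = [0.1636, 0.3206, 0.2036, 0.3123], E[r] = 2.9229, γ^t·E[r] = 1.496500, running G = 9.579000
t=4: π = [0.1651, 0.3205, 0.2031, 0.3113], E[r] = 2.9289, γ^t·E[r] = 1.199675, running G = 10.778675
t=5: π = [0.1651, 0.3202, 0.2028, 0.3119], E[r] = 2.9258, γ^t·E[r] = 0.958713, running G = 11.737388
t=6: π = [0.1650, 0.3201, 0.2030, 0.3119], E[r] = 2.9256, γ^t·E[r] = 0.766936, running G = 12.504323
t=7: π = [0.1650, 0.3201, 0.2030, 0.3119], E[r] = 2.9257, γ^t·E[r] = 0.613568, running G = 13.117891
t=8: π = [0.1650, 0.3201, 0.2030, 0.3119], E[r] = 2.9258, γ^t·E[r] = 0.490860, running G = 13.608750

G = 13.6088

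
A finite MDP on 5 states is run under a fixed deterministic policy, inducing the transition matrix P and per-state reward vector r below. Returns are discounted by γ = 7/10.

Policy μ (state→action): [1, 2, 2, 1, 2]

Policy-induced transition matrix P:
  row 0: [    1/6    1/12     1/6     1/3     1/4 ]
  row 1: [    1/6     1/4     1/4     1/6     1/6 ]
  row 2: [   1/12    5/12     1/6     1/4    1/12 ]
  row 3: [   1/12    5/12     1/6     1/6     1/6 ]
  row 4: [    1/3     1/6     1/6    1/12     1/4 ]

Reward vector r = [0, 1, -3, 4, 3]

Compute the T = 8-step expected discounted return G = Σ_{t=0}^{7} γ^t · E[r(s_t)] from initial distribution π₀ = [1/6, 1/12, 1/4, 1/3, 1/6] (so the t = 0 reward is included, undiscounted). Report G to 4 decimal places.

t=0: π = [0.1667, 0.0833, 0.2500, 0.3333, 0.1667], E[r] = 1.1667, γ^t·E[r] = 1.166667, running G = 1.166667
t=1: π = [0.1458, 0.3056, 0.1736, 0.2014, 0.1736], E[r] = 1.1111, γ^t·E[r] = 0.777778, running G = 1.944444
t=2: π = [0.1644, 0.2737, 0.1921, 0.1910, 0.1788], E[r] = 0.9977, γ^t·E[r] = 0.488866, running G = 2.433310
t=3: π = [0.1645, 0.2716, 0.1895, 0.1952, 0.1793], E[r] = 1.0216, γ^t·E[r] = 0.350394, running G = 2.783704
t=4: π = [0.1645, 0.2717, 0.1893, 0.1949, 0.1795], E[r] = 1.0222, γ^t·E[r] = 0.245432, running G = 3.029136
t=5: π = [0.1646, 0.2717, 0.1893, 0.1949, 0.1796], E[r] = 1.0220, γ^t·E[r] = 0.171766, running G = 3.200902
t=6: π = [0.1646, 0.2716, 0.1893, 0.1949, 0.1796], E[r] = 1.0221, γ^t·E[r] = 0.120244, running G = 3.321146
t=7: π = [0.1646, 0.2716, 0.1893, 0.1949, 0.1796], E[r] = 1.0221, γ^t·E[r] = 0.084172, running G = 3.405318

G = 3.4053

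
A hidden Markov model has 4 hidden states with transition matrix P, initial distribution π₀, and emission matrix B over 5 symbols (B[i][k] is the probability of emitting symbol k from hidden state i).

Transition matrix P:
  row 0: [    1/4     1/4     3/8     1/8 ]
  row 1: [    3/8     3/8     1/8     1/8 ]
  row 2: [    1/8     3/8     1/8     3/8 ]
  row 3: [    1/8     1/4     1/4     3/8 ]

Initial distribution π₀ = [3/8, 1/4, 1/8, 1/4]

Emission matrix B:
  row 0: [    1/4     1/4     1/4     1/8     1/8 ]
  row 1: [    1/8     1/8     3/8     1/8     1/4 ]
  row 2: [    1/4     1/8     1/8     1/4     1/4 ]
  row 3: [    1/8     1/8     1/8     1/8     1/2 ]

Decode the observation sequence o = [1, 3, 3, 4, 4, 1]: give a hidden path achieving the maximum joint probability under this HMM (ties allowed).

t=0: δ = [9.375e-02, 3.125e-02, 1.562e-02, 3.125e-02]  (obs o_0=1)
t=1: δ = [2.930e-03, 2.930e-03, 8.789e-03, 1.465e-03]  ψ = [0, 0, 0, 0]  (obs o_1=3)
t=2: δ = [1.373e-04, 4.120e-04, 2.747e-04, 4.120e-04]  ψ = [1, 2, 0, 2]  (obs o_2=3)
t=3: δ = [1.931e-05, 3.862e-05, 2.575e-05, 7.725e-05]  ψ = [1, 1, 3, 3]  (obs o_3=4)
t=4: δ = [1.810e-06, 4.828e-06, 4.828e-06, 1.448e-05]  ψ = [1, 3, 3, 3]  (obs o_4=4)
t=5: δ = [4.526e-07, 4.526e-07, 4.526e-07, 6.789e-07]  ψ = [1, 3, 3, 3]  (obs o_5=1)
backtrack: best end state = 3; path = [0, 2, 3, 3, 3, 3]

path = [0, 2, 3, 3, 3, 3]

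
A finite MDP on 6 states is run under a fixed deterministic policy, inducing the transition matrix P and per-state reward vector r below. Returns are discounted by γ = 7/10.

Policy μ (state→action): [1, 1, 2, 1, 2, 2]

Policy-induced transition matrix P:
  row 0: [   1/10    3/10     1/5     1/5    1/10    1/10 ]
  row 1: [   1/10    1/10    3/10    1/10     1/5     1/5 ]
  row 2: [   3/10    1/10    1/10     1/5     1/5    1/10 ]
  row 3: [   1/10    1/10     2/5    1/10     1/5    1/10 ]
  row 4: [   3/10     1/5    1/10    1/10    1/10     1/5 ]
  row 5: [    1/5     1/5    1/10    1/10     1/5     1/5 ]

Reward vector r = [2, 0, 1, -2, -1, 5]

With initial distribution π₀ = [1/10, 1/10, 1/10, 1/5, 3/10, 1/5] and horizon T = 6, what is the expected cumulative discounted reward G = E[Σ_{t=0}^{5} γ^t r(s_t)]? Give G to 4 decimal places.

t=0: π = [0.1000, 0.1000, 0.1000, 0.2000, 0.3000, 0.2000], E[r] = 0.6000, γ^t·E[r] = 0.600000, running G = 0.600000
t=1: π = [0.2000, 0.1700, 0.1900, 0.1200, 0.1600, 0.1600], E[r] = 0.9900, γ^t·E[r] = 0.693000, running G = 1.293000
t=2: π = [0.1860, 0.1720, 0.1900, 0.1390, 0.1640, 0.1490], E[r] = 0.8650, γ^t·E[r] = 0.423850, running G = 1.716850
t=3: π = [0.1857, 0.1685, 0.1947, 0.1376, 0.1650, 0.1485], E[r] = 0.8684, γ^t·E[r] = 0.297861, running G = 2.014711
t=4: π = [0.1868, 0.1685, 0.1936, 0.1380, 0.1649, 0.1482], E[r] = 0.8671, γ^t·E[r] = 0.208196, running G = 2.222907
t=5: π = [0.1865, 0.1687, 0.1938, 0.1380, 0.1648, 0.1482], E[r] = 0.8667, γ^t·E[r] = 0.145672, running G = 2.368579

G = 2.3686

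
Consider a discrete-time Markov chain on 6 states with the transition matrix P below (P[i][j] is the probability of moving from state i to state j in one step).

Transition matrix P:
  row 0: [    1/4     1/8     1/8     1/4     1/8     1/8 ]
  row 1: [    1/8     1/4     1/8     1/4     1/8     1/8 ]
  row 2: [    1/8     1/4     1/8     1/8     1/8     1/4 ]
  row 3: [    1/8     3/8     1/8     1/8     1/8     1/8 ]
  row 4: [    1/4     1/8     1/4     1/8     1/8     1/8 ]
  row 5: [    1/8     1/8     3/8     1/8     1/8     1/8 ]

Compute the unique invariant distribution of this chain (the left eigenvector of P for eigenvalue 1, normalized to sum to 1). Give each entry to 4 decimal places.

Balance equations π_j = Σ_i π_i·P[i][j]:
  π_0 = 1/4·π_0 + 1/8·π_1 + 1/8·π_2 + 1/8·π_3 + 1/4·π_4 + 1/8·π_5
  π_1 = 1/8·π_0 + 1/4·π_1 + 1/4·π_2 + 3/8·π_3 + 1/8·π_4 + 1/8·π_5
  π_2 = 1/8·π_0 + 1/8·π_1 + 1/8·π_2 + 1/8·π_3 + 1/4·π_4 + 3/8·π_5
  π_3 = 1/4·π_0 + 1/4·π_1 + 1/8·π_2 + 1/8·π_3 + 1/8·π_4 + 1/8·π_5
  π_4 = 1/8·π_0 + 1/8·π_1 + 1/8·π_2 + 1/8·π_3 + 1/8·π_4 + 1/8·π_5
  normalize: π_0 + π_1 + π_2 + π_3 + π_4 + π_5 = 1
Solving the linear system gives exactly π = [9/56, 3397/15624, 11/62, 769/4464, 1/8, 73/496].

π = [0.1607, 0.2174, 0.1774, 0.1723, 0.1250, 0.1472]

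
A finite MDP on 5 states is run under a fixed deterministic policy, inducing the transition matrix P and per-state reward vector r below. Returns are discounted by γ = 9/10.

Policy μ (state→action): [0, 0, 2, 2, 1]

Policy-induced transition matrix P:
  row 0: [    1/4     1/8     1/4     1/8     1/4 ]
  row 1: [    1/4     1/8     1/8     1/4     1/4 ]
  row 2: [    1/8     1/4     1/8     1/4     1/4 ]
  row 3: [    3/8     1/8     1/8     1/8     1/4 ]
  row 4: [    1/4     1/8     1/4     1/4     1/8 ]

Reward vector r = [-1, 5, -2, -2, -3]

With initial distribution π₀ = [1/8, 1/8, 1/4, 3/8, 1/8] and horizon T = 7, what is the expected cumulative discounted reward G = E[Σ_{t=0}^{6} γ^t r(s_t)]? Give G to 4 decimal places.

t=0: π = [0.1250, 0.1250, 0.2500, 0.3750, 0.1250], E[r] = -1.1250, γ^t·E[r] = -1.125000, running G = -1.125000
t=1: π = [0.2656, 0.1563, 0.1563, 0.1875, 0.2344], E[r] = -0.8750, γ^t·E[r] = -0.787500, running G = -1.912500
t=2: π = [0.2539, 0.1445, 0.1875, 0.1934, 0.2207], E[r] = -0.9551, γ^t·E[r] = -0.773613, running G = -2.686113
t=3: π = [0.2507, 0.1484, 0.1843, 0.1941, 0.2224], E[r] = -0.9326, γ^t·E[r] = -0.679878, running G = -3.365991
t=4: π = [0.2512, 0.1480, 0.1841, 0.1944, 0.2222], E[r] = -0.9347, γ^t·E[r] = -0.613252, running G = -3.979243
t=5: π = [0.2513, 0.1480, 0.1842, 0.1943, 0.2222], E[r] = -0.9348, γ^t·E[r] = -0.552001, running G = -4.531244
t=6: π = [0.2513, 0.1480, 0.1842, 0.1943, 0.2222], E[r] = -0.9348, γ^t·E[r] = -0.496792, running G = -5.028036

G = -5.0280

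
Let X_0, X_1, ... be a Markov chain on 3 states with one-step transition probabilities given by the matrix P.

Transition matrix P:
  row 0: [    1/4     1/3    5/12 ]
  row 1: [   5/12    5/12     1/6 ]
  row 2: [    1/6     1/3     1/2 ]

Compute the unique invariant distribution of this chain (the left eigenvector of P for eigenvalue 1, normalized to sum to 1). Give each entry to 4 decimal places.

π = [0.2810, 0.3636, 0.3554]

Balance equations π_j = Σ_i π_i·P[i][j]:
  π_0 = 1/4·π_0 + 5/12·π_1 + 1/6·π_2
  π_1 = 1/3·π_0 + 5/12·π_1 + 1/3·π_2
  normalize: π_0 + π_1 + π_2 = 1
Solving the linear system gives exactly π = [34/121, 4/11, 43/121].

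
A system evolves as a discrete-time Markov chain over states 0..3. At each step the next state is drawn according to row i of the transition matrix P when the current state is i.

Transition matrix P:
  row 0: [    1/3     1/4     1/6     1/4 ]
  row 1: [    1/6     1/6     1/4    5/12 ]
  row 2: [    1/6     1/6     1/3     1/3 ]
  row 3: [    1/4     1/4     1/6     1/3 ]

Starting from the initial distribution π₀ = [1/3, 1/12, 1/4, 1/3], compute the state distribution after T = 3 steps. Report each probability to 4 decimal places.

π = [0.2333, 0.2138, 0.2213, 0.3316]

t=0: π = [0.3333, 0.0833, 0.2500, 0.3333]
t=1: π = [0.2500, 0.2222, 0.2153, 0.3125]
t=2: π = [0.2344, 0.2135, 0.2211, 0.3310]
t=3: π = [0.2333, 0.2138, 0.2213, 0.3316]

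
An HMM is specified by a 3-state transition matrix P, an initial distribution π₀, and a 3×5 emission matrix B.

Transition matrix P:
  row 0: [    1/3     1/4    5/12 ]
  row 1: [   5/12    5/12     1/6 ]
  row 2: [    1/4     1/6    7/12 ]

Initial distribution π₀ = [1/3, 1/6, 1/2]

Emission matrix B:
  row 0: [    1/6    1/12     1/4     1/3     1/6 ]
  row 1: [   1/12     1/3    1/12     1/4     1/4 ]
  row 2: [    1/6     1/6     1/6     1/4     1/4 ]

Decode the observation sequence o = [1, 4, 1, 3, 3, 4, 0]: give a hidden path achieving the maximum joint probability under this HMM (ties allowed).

t=0: δ = [2.778e-02, 5.556e-02, 8.333e-02]  (obs o_0=1)
t=1: δ = [3.858e-03, 5.787e-03, 1.215e-02]  ψ = [1, 1, 2]  (obs o_1=4)
t=2: δ = [2.532e-04, 8.038e-04, 1.182e-03]  ψ = [2, 1, 2]  (obs o_2=1)
t=3: δ = [1.116e-04, 8.372e-05, 1.723e-04]  ψ = [1, 1, 2]  (obs o_3=3)
t=4: δ = [1.436e-05, 8.721e-06, 2.513e-05]  ψ = [2, 1, 2]  (obs o_4=3)
t=5: δ = [1.047e-06, 1.047e-06, 3.664e-06]  ψ = [2, 2, 2]  (obs o_5=4)
t=6: δ = [1.527e-07, 5.090e-08, 3.563e-07]  ψ = [2, 2, 2]  (obs o_6=0)
backtrack: best end state = 2; path = [2, 2, 2, 2, 2, 2, 2]

path = [2, 2, 2, 2, 2, 2, 2]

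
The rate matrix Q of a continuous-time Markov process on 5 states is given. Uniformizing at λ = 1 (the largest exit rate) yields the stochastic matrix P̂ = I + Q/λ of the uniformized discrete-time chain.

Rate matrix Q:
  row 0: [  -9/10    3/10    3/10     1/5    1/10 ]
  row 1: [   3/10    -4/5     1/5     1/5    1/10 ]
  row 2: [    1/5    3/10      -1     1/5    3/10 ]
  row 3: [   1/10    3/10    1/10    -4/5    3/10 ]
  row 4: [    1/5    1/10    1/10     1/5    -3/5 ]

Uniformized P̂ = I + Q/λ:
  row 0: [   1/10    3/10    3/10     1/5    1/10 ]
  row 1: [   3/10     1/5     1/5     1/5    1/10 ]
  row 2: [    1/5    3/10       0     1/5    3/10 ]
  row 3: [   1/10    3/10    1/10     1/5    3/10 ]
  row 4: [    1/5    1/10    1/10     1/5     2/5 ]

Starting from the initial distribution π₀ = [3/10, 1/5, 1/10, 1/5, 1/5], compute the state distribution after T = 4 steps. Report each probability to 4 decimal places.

t=0: π = [0.3000, 0.2000, 0.1000, 0.2000, 0.2000]
t=1: π = [0.1700, 0.2400, 0.1700, 0.2000, 0.2200]
t=2: π = [0.1870, 0.2320, 0.1410, 0.2000, 0.2400]
t=3: π = [0.1845, 0.2288, 0.1465, 0.2000, 0.2402]
t=4: π = [0.1844, 0.2291, 0.1451, 0.2000, 0.2414]

π = [0.1844, 0.2291, 0.1451, 0.2000, 0.2414]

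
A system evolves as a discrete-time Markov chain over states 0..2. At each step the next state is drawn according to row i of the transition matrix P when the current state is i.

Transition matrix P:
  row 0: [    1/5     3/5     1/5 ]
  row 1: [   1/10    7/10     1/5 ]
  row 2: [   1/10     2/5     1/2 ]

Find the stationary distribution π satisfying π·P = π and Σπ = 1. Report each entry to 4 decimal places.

π = [0.1111, 0.6032, 0.2857]

Balance equations π_j = Σ_i π_i·P[i][j]:
  π_0 = 1/5·π_0 + 1/10·π_1 + 1/10·π_2
  π_1 = 3/5·π_0 + 7/10·π_1 + 2/5·π_2
  normalize: π_0 + π_1 + π_2 = 1
Solving the linear system gives exactly π = [1/9, 38/63, 2/7].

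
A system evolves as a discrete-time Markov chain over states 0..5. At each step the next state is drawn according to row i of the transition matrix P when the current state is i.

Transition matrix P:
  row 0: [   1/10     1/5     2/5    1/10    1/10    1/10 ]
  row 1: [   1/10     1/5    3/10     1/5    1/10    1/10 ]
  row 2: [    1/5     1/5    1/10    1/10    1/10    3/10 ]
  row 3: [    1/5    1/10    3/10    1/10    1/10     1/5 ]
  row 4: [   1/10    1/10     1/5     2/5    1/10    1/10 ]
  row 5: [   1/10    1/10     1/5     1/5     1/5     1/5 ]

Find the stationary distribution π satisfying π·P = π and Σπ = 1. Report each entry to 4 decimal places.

π = [0.1406, 0.1530, 0.2367, 0.1690, 0.1182, 0.1825]

Balance equations π_j = Σ_i π_i·P[i][j]:
  π_0 = 1/10·π_0 + 1/10·π_1 + 1/5·π_2 + 1/5·π_3 + 1/10·π_4 + 1/10·π_5
  π_1 = 1/5·π_0 + 1/5·π_1 + 1/5·π_2 + 1/10·π_3 + 1/10·π_4 + 1/10·π_5
  π_2 = 2/5·π_0 + 3/10·π_1 + 1/10·π_2 + 3/10·π_3 + 1/5·π_4 + 1/5·π_5
  π_3 = 1/10·π_0 + 1/5·π_1 + 1/10·π_2 + 1/10·π_3 + 2/5·π_4 + 1/5·π_5
  π_4 = 1/10·π_0 + 1/10·π_1 + 1/10·π_2 + 1/10·π_3 + 1/10·π_4 + 1/5·π_5
  normalize: π_0 + π_1 + π_2 + π_3 + π_4 + π_5 = 1
Solving the linear system gives exactly π = [17017/121059, 6175/40353, 28649/121059, 20462/121059, 14315/121059, 22091/121059].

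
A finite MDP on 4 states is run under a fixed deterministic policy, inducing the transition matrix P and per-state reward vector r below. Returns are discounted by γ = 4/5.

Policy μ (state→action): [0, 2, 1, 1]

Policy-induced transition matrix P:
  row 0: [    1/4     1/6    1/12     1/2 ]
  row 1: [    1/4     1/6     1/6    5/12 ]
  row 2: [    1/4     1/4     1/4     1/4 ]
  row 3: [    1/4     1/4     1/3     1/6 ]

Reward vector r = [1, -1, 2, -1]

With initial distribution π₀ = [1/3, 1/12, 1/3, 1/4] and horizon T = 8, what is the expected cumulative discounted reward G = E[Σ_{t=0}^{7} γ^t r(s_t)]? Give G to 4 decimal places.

t=0: π = [0.3333, 0.0833, 0.3333, 0.2500], E[r] = 0.6667, γ^t·E[r] = 0.666667, running G = 0.666667
t=1: π = [0.2500, 0.2153, 0.2083, 0.3264], E[r] = 0.1250, γ^t·E[r] = 0.100000, running G = 0.766667
t=2: π = [0.2500, 0.2112, 0.2176, 0.3212], E[r] = 0.1528, γ^t·E[r] = 0.097778, running G = 0.864444
t=3: π = [0.2500, 0.2116, 0.2175, 0.3209], E[r] = 0.1525, γ^t·E[r] = 0.078074, running G = 0.942519
t=4: π = [0.2500, 0.2115, 0.2174, 0.3210], E[r] = 0.1523, γ^t·E[r] = 0.062400, running G = 1.004919
t=5: π = [0.2500, 0.2115, 0.2175, 0.3210], E[r] = 0.1524, γ^t·E[r] = 0.049929, running G = 1.054847
t=6: π = [0.2500, 0.2115, 0.2175, 0.3210], E[r] = 0.1524, γ^t·E[r] = 0.039942, running G = 1.094789
t=7: π = [0.2500, 0.2115, 0.2175, 0.3210], E[r] = 0.1524, γ^t·E[r] = 0.031954, running G = 1.126743

G = 1.1267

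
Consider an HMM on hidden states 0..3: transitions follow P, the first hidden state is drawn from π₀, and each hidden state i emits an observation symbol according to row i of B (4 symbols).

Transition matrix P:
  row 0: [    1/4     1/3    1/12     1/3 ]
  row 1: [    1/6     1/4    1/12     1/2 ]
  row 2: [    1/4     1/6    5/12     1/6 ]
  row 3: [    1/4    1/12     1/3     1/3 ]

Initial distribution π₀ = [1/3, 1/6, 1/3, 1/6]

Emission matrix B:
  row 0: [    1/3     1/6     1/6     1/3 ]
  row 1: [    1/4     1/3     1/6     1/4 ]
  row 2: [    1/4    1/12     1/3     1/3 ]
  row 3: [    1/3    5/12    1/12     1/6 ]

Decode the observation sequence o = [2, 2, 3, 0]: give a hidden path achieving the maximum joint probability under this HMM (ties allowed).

t=0: δ = [5.556e-02, 2.778e-02, 1.111e-01, 1.389e-02]  (obs o_0=2)
t=1: δ = [4.630e-03, 3.086e-03, 1.543e-02, 1.543e-03]  ψ = [2, 0, 2, 0]  (obs o_1=2)
t=2: δ = [1.286e-03, 6.430e-04, 2.143e-03, 4.287e-04]  ψ = [2, 2, 2, 2]  (obs o_2=3)
t=3: δ = [1.786e-04, 1.072e-04, 2.233e-04, 1.429e-04]  ψ = [2, 0, 2, 0]  (obs o_3=0)
backtrack: best end state = 2; path = [2, 2, 2, 2]

path = [2, 2, 2, 2]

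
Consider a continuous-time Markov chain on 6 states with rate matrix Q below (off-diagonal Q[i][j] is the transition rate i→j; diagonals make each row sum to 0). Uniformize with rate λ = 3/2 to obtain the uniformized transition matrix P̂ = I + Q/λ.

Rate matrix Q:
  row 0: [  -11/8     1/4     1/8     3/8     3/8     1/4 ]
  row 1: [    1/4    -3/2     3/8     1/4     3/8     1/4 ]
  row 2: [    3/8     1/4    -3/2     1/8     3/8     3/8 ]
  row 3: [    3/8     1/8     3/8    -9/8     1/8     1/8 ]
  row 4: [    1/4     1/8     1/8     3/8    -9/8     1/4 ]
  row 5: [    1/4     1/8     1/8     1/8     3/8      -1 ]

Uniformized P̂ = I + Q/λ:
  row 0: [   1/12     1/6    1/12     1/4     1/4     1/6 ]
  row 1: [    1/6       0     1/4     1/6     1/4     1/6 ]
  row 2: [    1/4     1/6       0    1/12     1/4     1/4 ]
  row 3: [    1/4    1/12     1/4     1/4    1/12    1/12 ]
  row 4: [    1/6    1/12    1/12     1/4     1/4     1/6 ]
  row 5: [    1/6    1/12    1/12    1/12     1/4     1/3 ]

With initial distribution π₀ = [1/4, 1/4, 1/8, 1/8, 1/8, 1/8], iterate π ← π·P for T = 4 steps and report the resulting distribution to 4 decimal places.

π = [0.1778, 0.0999, 0.1214, 0.1892, 0.2184, 0.1932]

t=0: π = [0.2500, 0.2500, 0.1250, 0.1250, 0.1250, 0.1250]
t=1: π = [0.1667, 0.0938, 0.1354, 0.1875, 0.2292, 0.1875]
t=2: π = [0.1797, 0.1007, 0.1189, 0.1884, 0.2188, 0.1936]
t=3: π = [0.1773, 0.0998, 0.1216, 0.1895, 0.2186, 0.1931]
t=4: π = [0.1778, 0.0999, 0.1214, 0.1892, 0.2184, 0.1932]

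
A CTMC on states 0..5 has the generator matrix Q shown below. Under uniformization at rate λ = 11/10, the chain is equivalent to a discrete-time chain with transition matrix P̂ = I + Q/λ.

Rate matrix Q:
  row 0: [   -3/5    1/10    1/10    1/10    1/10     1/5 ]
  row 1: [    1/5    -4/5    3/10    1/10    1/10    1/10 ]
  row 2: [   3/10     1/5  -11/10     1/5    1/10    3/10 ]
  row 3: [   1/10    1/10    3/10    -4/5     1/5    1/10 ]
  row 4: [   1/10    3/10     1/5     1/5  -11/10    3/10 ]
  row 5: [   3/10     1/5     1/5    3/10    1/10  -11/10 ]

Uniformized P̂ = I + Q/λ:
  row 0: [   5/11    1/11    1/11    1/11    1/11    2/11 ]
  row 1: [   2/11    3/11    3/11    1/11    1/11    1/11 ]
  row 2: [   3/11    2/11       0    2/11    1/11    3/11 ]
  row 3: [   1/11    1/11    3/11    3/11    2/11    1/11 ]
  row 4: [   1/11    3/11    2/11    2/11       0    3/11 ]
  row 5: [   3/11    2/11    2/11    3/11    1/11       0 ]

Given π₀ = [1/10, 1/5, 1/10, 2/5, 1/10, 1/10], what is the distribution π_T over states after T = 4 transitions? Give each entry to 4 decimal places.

π = [0.2528, 0.1676, 0.1608, 0.1730, 0.0979, 0.1480]

t=0: π = [0.1000, 0.2000, 0.1000, 0.4000, 0.1000, 0.1000]
t=1: π = [0.1818, 0.1636, 0.2091, 0.2000, 0.1182, 0.1273]
t=2: π = [0.2331, 0.1727, 0.1603, 0.1802, 0.0983, 0.1554]
t=3: π = [0.2488, 0.1689, 0.1636, 0.1754, 0.0983, 0.1450]
t=4: π = [0.2528, 0.1676, 0.1608, 0.1730, 0.0979, 0.1480]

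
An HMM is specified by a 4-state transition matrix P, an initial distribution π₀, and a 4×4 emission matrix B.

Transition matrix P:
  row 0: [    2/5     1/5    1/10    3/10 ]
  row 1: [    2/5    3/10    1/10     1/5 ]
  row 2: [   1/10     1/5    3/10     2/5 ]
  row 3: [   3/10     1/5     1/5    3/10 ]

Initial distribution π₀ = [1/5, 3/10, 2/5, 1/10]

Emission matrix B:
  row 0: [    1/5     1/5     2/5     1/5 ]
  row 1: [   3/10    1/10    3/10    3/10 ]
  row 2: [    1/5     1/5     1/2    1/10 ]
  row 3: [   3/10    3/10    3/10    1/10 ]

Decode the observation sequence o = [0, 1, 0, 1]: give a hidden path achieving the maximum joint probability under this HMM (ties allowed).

path = [2, 3, 3, 3]

t=0: δ = [4.000e-02, 9.000e-02, 8.000e-02, 3.000e-02]  (obs o_0=0)
t=1: δ = [7.200e-03, 2.700e-03, 4.800e-03, 9.600e-03]  ψ = [1, 1, 2, 2]  (obs o_1=1)
t=2: δ = [5.760e-04, 5.760e-04, 3.840e-04, 8.640e-04]  ψ = [0, 3, 3, 3]  (obs o_2=0)
t=3: δ = [5.184e-05, 1.728e-05, 3.456e-05, 7.776e-05]  ψ = [3, 1, 3, 3]  (obs o_3=1)
backtrack: best end state = 3; path = [2, 3, 3, 3]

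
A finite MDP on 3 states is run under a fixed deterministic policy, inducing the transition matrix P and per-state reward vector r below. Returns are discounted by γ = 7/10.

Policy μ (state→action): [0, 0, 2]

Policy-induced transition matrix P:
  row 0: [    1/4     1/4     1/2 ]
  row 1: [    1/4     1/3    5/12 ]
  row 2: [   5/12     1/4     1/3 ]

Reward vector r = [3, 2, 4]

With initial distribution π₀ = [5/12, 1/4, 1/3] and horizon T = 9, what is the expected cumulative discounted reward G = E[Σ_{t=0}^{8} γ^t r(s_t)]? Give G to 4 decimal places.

t=0: π = [0.4167, 0.2500, 0.3333], E[r] = 3.0833, γ^t·E[r] = 3.083333, running G = 3.083333
t=1: π = [0.3056, 0.2708, 0.4236], E[r] = 3.1528, γ^t·E[r] = 2.206944, running G = 5.290278
t=2: π = [0.3206, 0.2726, 0.4068], E[r] = 3.1343, γ^t·E[r] = 1.535787, running G = 6.826065
t=3: π = [0.3178, 0.2727, 0.4095], E[r] = 3.1368, γ^t·E[r] = 1.075911, running G = 7.901976
t=4: π = [0.3182, 0.2727, 0.4090], E[r] = 3.1363, γ^t·E[r] = 0.753026, running G = 8.655002
t=5: π = [0.3182, 0.2727, 0.4091], E[r] = 3.1364, γ^t·E[r] = 0.527130, running G = 9.182132
t=6: π = [0.3182, 0.2727, 0.4091], E[r] = 3.1364, γ^t·E[r] = 0.368990, running G = 9.551122
t=7: π = [0.3182, 0.2727, 0.4091], E[r] = 3.1364, γ^t·E[r] = 0.258293, running G = 9.809415
t=8: π = [0.3182, 0.2727, 0.4091], E[r] = 3.1364, γ^t·E[r] = 0.180805, running G = 9.990220

G = 9.9902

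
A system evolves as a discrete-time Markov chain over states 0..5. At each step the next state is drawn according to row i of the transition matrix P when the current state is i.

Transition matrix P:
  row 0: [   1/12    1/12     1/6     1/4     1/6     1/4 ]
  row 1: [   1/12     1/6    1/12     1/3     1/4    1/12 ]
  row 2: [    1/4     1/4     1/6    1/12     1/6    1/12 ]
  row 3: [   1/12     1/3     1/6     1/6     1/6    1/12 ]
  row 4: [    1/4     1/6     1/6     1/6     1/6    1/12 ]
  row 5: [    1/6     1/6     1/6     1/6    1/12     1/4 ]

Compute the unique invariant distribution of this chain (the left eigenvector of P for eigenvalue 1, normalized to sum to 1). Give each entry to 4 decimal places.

Balance equations π_j = Σ_i π_i·P[i][j]:
  π_0 = 1/12·π_0 + 1/12·π_1 + 1/4·π_2 + 1/12·π_3 + 1/4·π_4 + 1/6·π_5
  π_1 = 1/12·π_0 + 1/6·π_1 + 1/4·π_2 + 1/3·π_3 + 1/6·π_4 + 1/6·π_5
  π_2 = 1/6·π_0 + 1/12·π_1 + 1/6·π_2 + 1/6·π_3 + 1/6·π_4 + 1/6·π_5
  π_3 = 1/4·π_0 + 1/3·π_1 + 1/12·π_2 + 1/6·π_3 + 1/6·π_4 + 1/6·π_5
  π_4 = 1/6·π_0 + 1/4·π_1 + 1/6·π_2 + 1/6·π_3 + 1/6·π_4 + 1/12·π_5
  normalize: π_0 + π_1 + π_2 + π_3 + π_4 + π_5 = 1
Solving the linear system gives exactly π = [21/142, 12008/59995, 17997/119990, 2398/11999, 10352/59995, 46/355].

π = [0.1479, 0.2002, 0.1500, 0.1998, 0.1725, 0.1296]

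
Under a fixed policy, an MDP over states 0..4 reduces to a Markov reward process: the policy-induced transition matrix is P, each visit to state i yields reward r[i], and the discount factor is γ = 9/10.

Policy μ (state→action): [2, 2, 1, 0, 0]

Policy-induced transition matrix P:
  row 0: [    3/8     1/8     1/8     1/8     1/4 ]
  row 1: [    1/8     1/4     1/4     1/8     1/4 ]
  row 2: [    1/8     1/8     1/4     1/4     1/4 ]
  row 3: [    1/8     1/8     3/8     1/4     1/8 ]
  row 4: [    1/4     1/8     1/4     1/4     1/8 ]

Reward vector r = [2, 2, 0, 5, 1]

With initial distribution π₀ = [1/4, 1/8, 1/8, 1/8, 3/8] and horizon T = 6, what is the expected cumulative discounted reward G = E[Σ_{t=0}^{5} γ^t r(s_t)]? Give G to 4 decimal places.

G = 8.8537

t=0: π = [0.2500, 0.1250, 0.1250, 0.1250, 0.3750], E[r] = 1.7500, γ^t·E[r] = 1.750000, running G = 1.750000
t=1: π = [0.2344, 0.1406, 0.2344, 0.2031, 0.1875], E[r] = 1.9531, γ^t·E[r] = 1.757813, running G = 3.507813
t=2: π = [0.2070, 0.1426, 0.2461, 0.2031, 0.2012], E[r] = 1.9160, γ^t·E[r] = 1.551973, running G = 5.059785
t=3: π = [0.2019, 0.1428, 0.2495, 0.2063, 0.1995], E[r] = 1.9204, γ^t·E[r] = 1.399979, running G = 6.459764
t=4: π = [0.2004, 0.1429, 0.2505, 0.2069, 0.1993], E[r] = 1.9203, γ^t·E[r] = 1.259941, running G = 7.719705
t=5: π = [0.2000, 0.1429, 0.2508, 0.2071, 0.1992], E[r] = 1.9204, γ^t·E[r] = 1.133992, running G = 8.853697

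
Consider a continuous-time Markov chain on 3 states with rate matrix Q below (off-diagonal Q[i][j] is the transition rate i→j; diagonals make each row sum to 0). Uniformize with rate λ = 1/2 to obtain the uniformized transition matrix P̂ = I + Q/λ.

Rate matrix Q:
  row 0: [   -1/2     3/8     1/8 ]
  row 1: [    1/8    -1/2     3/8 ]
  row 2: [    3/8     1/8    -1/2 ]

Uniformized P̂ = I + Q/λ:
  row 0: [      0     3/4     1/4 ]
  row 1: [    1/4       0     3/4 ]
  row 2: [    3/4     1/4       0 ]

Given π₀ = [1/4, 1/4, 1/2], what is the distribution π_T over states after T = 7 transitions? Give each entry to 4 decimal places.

π = [0.3270, 0.3423, 0.3307]

t=0: π = [0.2500, 0.2500, 0.5000]
t=1: π = [0.4375, 0.3125, 0.2500]
t=2: π = [0.2656, 0.3906, 0.3438]
t=3: π = [0.3555, 0.2852, 0.3594]
t=4: π = [0.3408, 0.3564, 0.3027]
t=5: π = [0.3162, 0.3313, 0.3525]
t=6: π = [0.3472, 0.3253, 0.3275]
t=7: π = [0.3270, 0.3423, 0.3307]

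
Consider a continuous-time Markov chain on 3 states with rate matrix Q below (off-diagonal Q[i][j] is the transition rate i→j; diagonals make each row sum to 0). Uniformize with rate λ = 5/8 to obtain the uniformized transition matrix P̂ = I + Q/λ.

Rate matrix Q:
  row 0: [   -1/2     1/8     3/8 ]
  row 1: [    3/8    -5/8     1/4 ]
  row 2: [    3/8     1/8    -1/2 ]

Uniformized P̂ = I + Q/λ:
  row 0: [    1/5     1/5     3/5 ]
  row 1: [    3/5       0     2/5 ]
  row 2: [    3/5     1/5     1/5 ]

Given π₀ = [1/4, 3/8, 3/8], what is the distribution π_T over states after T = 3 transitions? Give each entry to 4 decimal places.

π = [0.4400, 0.1650, 0.3950]

t=0: π = [0.2500, 0.3750, 0.3750]
t=1: π = [0.5000, 0.1250, 0.3750]
t=2: π = [0.4000, 0.1750, 0.4250]
t=3: π = [0.4400, 0.1650, 0.3950]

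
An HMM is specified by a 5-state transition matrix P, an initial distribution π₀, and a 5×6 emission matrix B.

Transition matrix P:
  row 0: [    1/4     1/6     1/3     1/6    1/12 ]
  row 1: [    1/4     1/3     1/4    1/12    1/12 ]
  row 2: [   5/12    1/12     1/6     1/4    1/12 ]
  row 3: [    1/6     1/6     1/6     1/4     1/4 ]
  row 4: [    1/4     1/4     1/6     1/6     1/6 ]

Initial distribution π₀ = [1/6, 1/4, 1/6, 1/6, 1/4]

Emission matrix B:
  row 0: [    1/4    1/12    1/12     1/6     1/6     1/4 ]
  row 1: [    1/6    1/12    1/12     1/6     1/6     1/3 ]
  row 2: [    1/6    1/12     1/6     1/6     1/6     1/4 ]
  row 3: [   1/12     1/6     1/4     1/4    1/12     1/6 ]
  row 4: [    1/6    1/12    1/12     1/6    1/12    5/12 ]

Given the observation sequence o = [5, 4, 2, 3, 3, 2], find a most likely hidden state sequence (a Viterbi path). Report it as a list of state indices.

t=0: δ = [4.167e-02, 8.333e-02, 4.167e-02, 2.778e-02, 1.042e-01]  (obs o_0=5)
t=1: δ = [4.340e-03, 4.630e-03, 3.472e-03, 1.447e-03, 1.447e-03]  ψ = [4, 1, 1, 4, 4]  (obs o_1=4)
t=2: δ = [1.206e-04, 1.286e-04, 2.411e-04, 2.170e-04, 3.215e-05]  ψ = [2, 1, 0, 2, 1]  (obs o_2=2)
t=3: δ = [1.674e-05, 7.144e-06, 6.698e-06, 1.507e-05, 9.042e-06]  ψ = [2, 1, 0, 2, 3]  (obs o_3=3)
t=4: δ = [6.977e-07, 4.651e-07, 9.303e-07, 9.419e-07, 6.279e-07]  ψ = [0, 0, 0, 3, 3]  (obs o_4=3)
t=5: δ = [3.230e-08, 1.308e-08, 3.876e-08, 5.887e-08, 1.962e-08]  ψ = [2, 3, 0, 3, 3]  (obs o_5=2)
backtrack: best end state = 3; path = [4, 0, 2, 3, 3, 3]

path = [4, 0, 2, 3, 3, 3]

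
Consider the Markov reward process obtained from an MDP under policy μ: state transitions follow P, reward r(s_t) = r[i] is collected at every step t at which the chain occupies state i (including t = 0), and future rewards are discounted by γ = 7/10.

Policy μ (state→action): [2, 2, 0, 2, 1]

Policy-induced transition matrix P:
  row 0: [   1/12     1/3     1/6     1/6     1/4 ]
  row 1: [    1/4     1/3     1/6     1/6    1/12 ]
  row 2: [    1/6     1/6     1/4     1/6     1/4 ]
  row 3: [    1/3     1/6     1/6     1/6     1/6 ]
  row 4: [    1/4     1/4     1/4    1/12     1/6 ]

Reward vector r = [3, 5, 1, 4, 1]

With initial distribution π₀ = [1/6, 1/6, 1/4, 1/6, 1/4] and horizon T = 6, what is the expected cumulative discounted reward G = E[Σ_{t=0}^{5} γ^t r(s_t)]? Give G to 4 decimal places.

G = 8.1029

t=0: π = [0.1667, 0.1667, 0.2500, 0.1667, 0.2500], E[r] = 2.5000, γ^t·E[r] = 2.500000, running G = 2.500000
t=1: π = [0.2153, 0.2431, 0.2083, 0.1458, 0.1875], E[r] = 2.8403, γ^t·E[r] = 1.988194, running G = 4.488194
t=2: π = [0.2089, 0.2587, 0.1997, 0.1510, 0.1817], E[r] = 2.9057, γ^t·E[r] = 1.423779, running G = 5.911973
t=3: π = [0.2111, 0.2597, 0.1984, 0.1515, 0.1792], E[r] = 2.9158, γ^t·E[r] = 1.000119, running G = 6.912092
t=4: π = [0.2109, 0.2601, 0.1981, 0.1517, 0.1792], E[r] = 2.9173, γ^t·E[r] = 0.700447, running G = 7.612539
t=5: π = [0.2110, 0.2601, 0.1981, 0.1517, 0.1791], E[r] = 2.9175, γ^t·E[r] = 0.490352, running G = 8.102891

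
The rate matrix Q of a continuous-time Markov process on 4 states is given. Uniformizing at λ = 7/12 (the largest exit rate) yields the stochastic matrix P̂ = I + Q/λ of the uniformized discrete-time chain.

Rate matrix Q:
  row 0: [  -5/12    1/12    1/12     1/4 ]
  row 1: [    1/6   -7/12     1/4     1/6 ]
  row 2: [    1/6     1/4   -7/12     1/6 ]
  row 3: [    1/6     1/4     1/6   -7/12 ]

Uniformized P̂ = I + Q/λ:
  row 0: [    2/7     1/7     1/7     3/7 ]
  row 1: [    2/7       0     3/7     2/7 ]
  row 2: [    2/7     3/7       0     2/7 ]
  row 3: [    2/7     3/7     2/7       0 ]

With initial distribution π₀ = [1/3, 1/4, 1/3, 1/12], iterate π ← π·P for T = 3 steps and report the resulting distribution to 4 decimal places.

t=0: π = [0.3333, 0.2500, 0.3333, 0.0833]
t=1: π = [0.2857, 0.2262, 0.1786, 0.3095]
t=2: π = [0.2857, 0.2500, 0.2262, 0.2381]
t=3: π = [0.2857, 0.2398, 0.2160, 0.2585]

π = [0.2857, 0.2398, 0.2160, 0.2585]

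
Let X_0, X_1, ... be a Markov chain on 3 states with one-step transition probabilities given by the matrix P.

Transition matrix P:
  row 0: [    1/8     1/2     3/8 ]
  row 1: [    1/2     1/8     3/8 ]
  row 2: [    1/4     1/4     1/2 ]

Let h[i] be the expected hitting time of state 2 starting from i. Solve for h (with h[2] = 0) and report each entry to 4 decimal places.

h = [2.6667, 2.6667, 0.0000]

First-step conditioning: h[2] = 0; for i ≠ 2, h[i] = 1 + Σ_k P[i][k]·h[k].
  h[0] = 1 + 1/8·h[0] + 1/2·h[1]
  h[1] = 1 + 1/2·h[0] + 1/8·h[1]
Solving the 2×2 linear system over states ≠ 2 gives exactly h = [8/3, 8/3, 0] (h[2] = 0 is the target).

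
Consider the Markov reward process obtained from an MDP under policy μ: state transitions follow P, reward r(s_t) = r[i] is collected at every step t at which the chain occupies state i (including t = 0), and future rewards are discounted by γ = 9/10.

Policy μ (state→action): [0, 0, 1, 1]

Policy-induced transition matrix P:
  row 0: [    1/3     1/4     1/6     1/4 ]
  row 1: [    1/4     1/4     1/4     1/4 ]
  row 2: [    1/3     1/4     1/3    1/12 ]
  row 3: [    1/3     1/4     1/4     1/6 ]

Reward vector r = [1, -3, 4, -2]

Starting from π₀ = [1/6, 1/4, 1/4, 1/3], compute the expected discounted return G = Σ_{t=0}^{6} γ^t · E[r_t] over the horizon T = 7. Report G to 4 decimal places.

t=0: π = [0.1667, 0.2500, 0.2500, 0.3333], E[r] = -0.2500, γ^t·E[r] = -0.250000, running G = -0.250000
t=1: π = [0.3125, 0.2500, 0.2569, 0.1806], E[r] = 0.2292, γ^t·E[r] = 0.206250, running G = -0.043750
t=2: π = [0.3125, 0.2500, 0.2454, 0.1921], E[r] = 0.1597, γ^t·E[r] = 0.129375, running G = 0.085625
t=3: π = [0.3125, 0.2500, 0.2444, 0.1931], E[r] = 0.1539, γ^t·E[r] = 0.112219, running G = 0.197844
t=4: π = [0.3125, 0.2500, 0.2443, 0.1932], E[r] = 0.1535, γ^t·E[r] = 0.100680, running G = 0.298524
t=5: π = [0.3125, 0.2500, 0.2443, 0.1932], E[r] = 0.1534, γ^t·E[r] = 0.090589, running G = 0.389113
t=6: π = [0.3125, 0.2500, 0.2443, 0.1932], E[r] = 0.1534, γ^t·E[r] = 0.081528, running G = 0.470641

G = 0.4706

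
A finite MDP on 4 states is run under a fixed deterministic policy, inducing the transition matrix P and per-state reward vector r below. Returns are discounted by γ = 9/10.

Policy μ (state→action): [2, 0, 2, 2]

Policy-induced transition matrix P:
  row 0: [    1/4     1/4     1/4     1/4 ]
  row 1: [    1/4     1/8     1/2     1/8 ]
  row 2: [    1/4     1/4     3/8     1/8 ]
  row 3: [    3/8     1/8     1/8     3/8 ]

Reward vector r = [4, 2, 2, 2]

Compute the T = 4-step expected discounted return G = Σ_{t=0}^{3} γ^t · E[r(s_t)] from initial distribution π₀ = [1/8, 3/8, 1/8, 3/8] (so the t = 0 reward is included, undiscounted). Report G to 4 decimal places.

G = 8.5196

t=0: π = [0.1250, 0.3750, 0.1250, 0.3750], E[r] = 2.2500, γ^t·E[r] = 2.250000, running G = 2.250000
t=1: π = [0.2969, 0.1563, 0.3125, 0.2344], E[r] = 2.5938, γ^t·E[r] = 2.334375, running G = 4.584375
t=2: π = [0.2793, 0.2012, 0.2988, 0.2207], E[r] = 2.5586, γ^t·E[r] = 2.072461, running G = 6.656836
t=3: π = [0.2776, 0.1973, 0.3101, 0.2151], E[r] = 2.5552, γ^t·E[r] = 1.862723, running G = 8.519559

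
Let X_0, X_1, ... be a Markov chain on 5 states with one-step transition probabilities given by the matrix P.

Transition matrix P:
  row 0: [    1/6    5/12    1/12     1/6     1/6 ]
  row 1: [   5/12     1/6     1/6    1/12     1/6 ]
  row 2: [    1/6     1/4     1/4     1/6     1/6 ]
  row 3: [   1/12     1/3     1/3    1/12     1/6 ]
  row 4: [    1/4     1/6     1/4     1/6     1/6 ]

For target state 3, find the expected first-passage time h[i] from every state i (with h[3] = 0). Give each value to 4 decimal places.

First-step conditioning: h[3] = 0; for i ≠ 3, h[i] = 1 + Σ_k P[i][k]·h[k].
  h[0] = 1 + 1/6·h[0] + 5/12·h[1] + 1/12·h[2] + 1/6·h[4]
  h[1] = 1 + 5/12·h[0] + 1/6·h[1] + 1/6·h[2] + 1/6·h[4]
  h[2] = 1 + 1/6·h[0] + 1/4·h[1] + 1/4·h[2] + 1/6·h[4]
  h[4] = 1 + 1/4·h[0] + 1/6·h[1] + 1/4·h[2] + 1/6·h[4]
Solving the 4×4 linear system over states ≠ 3 gives exactly h = [5472/785, 5832/785, 1080/157, 0, 1074/157] (h[3] = 0 is the target).

h = [6.9707, 7.4293, 6.8790, 0.0000, 6.8408]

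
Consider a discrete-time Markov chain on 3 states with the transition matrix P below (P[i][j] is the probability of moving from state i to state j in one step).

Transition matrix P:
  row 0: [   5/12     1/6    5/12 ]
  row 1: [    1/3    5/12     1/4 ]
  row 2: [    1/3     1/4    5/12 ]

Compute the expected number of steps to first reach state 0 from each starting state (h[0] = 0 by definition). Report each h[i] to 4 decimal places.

h = [0.0000, 3.0000, 3.0000]

First-step conditioning: h[0] = 0; for i ≠ 0, h[i] = 1 + Σ_k P[i][k]·h[k].
  h[1] = 1 + 5/12·h[1] + 1/4·h[2]
  h[2] = 1 + 1/4·h[1] + 5/12·h[2]
Solving the 2×2 linear system over states ≠ 0 gives exactly h = [0, 3, 3] (h[0] = 0 is the target).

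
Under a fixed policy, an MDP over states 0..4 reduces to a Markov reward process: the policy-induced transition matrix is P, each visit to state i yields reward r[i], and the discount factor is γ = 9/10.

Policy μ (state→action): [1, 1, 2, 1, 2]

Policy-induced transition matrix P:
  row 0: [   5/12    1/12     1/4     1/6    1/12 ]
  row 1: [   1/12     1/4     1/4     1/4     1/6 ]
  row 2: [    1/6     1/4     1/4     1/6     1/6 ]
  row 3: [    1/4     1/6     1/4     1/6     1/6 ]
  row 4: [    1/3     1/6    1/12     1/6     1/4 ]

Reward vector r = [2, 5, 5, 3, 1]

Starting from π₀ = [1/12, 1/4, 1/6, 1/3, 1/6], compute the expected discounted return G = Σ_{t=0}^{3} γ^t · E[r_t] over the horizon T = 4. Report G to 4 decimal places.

t=0: π = [0.0833, 0.2500, 0.1667, 0.3333, 0.1667], E[r] = 3.4167, γ^t·E[r] = 3.416667, running G = 3.416667
t=1: π = [0.2222, 0.1944, 0.2222, 0.1875, 0.1736], E[r] = 3.2639, γ^t·E[r] = 2.937500, running G = 6.354167
t=2: π = [0.2506, 0.1829, 0.2211, 0.1829, 0.1626], E[r] = 3.2321, γ^t·E[r] = 2.617969, running G = 8.972135
t=3: π = [0.2564, 0.1794, 0.2229, 0.1819, 0.1593], E[r] = 3.2296, γ^t·E[r] = 2.354379, running G = 11.326514

G = 11.3265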